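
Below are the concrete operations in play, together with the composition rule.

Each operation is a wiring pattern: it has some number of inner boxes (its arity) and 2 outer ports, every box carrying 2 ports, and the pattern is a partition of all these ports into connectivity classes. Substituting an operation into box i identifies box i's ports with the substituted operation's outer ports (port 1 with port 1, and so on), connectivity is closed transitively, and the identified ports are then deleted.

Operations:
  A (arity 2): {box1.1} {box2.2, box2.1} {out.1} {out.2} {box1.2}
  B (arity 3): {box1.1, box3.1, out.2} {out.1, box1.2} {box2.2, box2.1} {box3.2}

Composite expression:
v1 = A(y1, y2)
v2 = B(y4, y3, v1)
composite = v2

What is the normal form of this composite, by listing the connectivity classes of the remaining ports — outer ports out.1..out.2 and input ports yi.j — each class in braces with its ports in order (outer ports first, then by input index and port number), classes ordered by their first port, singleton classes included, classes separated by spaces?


Connectivity passes through glued B-boundaries; trace each wire chain.
stage A: inputs (y1, y2), connectivity {out.1} {out.2} {y1.1} {y1.2} {y2.1, y2.2}, out.j its boundary
stage B: inputs (y4, y3, y1, y2), connectivity {out.1, y4.2} {out.2, y4.1} {y1.1} {y1.2} {y2.1, y2.2} {y3.1, y3.2}, out.j its boundary

{out.1, y4.2} {out.2, y4.1} {y1.1} {y1.2} {y2.1, y2.2} {y3.1, y3.2}


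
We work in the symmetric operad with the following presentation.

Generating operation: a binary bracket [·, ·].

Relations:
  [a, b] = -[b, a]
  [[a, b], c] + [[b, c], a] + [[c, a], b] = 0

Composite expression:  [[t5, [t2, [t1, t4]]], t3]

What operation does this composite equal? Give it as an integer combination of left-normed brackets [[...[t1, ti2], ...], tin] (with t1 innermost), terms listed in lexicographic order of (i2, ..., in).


[[[[t1, t4], t2], t5], t3]

Antisymmetry and Jacobi reduce to t1-anchored left-normed brackets.
Composite bracket: [[t5, [t2, [t1, t4]]], t3]
The bracket unfolds into 16 signed words via [a, b] = ab - ba (2^4 = 16).
Words beginning with t1 determine it all:
  t1t4t2t5t3 (sign +1) contributes +[[[[t1, t4], t2], t5], t3]


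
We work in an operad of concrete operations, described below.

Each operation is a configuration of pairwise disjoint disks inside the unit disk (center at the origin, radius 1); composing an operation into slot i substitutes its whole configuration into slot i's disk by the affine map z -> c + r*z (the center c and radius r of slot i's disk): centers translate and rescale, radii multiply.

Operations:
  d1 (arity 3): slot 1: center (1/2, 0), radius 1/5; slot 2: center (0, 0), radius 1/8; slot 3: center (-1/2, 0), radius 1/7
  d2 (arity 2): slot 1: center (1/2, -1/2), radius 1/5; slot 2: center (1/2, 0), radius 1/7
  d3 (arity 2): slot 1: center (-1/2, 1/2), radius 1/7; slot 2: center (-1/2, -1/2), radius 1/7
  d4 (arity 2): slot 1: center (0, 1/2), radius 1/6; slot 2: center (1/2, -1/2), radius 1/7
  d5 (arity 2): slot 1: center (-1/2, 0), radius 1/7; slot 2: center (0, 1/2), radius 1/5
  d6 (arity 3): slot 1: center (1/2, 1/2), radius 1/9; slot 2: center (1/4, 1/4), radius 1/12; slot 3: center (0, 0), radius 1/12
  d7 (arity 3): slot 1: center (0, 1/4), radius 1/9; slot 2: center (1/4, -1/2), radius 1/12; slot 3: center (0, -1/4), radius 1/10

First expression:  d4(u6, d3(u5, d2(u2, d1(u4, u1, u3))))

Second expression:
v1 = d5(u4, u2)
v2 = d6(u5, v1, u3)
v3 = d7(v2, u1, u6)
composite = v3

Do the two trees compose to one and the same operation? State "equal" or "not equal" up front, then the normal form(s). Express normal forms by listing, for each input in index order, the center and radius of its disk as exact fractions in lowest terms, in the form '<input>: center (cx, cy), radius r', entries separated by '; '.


Reducing the first expression gives u1: center (43/98, -4/7), radius 1/2744; u2: center (43/98, -57/98), radius 1/245; u3: center (150/343, -4/7), radius 1/2401; u4: center (151/343, -4/7), radius 1/1715; u5: center (3/7, -3/7), radius 1/49; u6: center (0, 1/2), radius 1/6
Reducing the second expression gives u1: center (1/4, -1/2), radius 1/12; u2: center (1/36, 61/216), radius 1/540; u3: center (0, 1/4), radius 1/108; u4: center (5/216, 5/18), radius 1/756; u5: center (1/18, 11/36), radius 1/81; u6: center (0, -1/4), radius 1/10
No match — not equal.

not equal; first: u1: center (43/98, -4/7), radius 1/2744; u2: center (43/98, -57/98), radius 1/245; u3: center (150/343, -4/7), radius 1/2401; u4: center (151/343, -4/7), radius 1/1715; u5: center (3/7, -3/7), radius 1/49; u6: center (0, 1/2), radius 1/6; second: u1: center (1/4, -1/2), radius 1/12; u2: center (1/36, 61/216), radius 1/540; u3: center (0, 1/4), radius 1/108; u4: center (5/216, 5/18), radius 1/756; u5: center (1/18, 11/36), radius 1/81; u6: center (0, -1/4), radius 1/10


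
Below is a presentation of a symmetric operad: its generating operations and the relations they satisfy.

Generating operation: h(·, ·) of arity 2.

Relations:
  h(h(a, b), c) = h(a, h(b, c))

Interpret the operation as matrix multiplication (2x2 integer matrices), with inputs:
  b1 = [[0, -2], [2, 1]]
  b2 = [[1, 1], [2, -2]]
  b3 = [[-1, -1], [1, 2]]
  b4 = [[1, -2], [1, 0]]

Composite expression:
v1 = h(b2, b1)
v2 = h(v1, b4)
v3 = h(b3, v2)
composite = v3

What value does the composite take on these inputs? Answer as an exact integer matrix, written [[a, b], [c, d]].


[[9, -4], [-19, 12]]

h(b2, b1) = [[2, -1], [-4, -6]]
h(h(b2, b1), b4) = [[1, -4], [-10, 8]]
h(b3, h(h(b2, b1), b4)) = [[9, -4], [-19, 12]]


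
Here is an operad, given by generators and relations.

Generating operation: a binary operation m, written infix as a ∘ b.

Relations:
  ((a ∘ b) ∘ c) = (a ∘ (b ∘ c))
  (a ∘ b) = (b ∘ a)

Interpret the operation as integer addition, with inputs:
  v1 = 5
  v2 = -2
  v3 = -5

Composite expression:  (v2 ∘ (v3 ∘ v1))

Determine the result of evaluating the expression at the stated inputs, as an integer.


(v3 ∘ v1) = 0
(v2 ∘ (v3 ∘ v1)) = -2

-2


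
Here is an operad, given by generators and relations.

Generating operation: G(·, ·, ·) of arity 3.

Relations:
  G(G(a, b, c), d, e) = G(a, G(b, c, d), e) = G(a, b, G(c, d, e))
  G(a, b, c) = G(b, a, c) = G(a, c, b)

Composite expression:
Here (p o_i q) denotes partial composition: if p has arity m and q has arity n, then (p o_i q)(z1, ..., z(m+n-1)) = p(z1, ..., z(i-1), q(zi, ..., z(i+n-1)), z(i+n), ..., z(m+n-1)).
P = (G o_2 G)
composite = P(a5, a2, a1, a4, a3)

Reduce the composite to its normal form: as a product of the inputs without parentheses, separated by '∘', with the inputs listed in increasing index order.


a1 ∘ a2 ∘ a3 ∘ a4 ∘ a5

Any arrangement under G is one operation, so sort the a-inputs.
G(a2, a1, a4) collapses to a2 ∘ a1 ∘ a4
G(a5, G(a2, a1, a4), a3) collapses to a5 ∘ a2 ∘ a1 ∘ a4 ∘ a3
commutativity sorts the factors: a1 ∘ a2 ∘ a3 ∘ a4 ∘ a5


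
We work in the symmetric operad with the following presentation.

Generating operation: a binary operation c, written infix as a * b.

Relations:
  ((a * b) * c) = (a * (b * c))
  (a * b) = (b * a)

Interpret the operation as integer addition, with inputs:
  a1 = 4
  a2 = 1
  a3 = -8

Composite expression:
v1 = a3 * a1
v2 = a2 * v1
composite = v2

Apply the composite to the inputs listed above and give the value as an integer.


(a3 * a1) = -4
(a2 * (a3 * a1)) = -3

-3


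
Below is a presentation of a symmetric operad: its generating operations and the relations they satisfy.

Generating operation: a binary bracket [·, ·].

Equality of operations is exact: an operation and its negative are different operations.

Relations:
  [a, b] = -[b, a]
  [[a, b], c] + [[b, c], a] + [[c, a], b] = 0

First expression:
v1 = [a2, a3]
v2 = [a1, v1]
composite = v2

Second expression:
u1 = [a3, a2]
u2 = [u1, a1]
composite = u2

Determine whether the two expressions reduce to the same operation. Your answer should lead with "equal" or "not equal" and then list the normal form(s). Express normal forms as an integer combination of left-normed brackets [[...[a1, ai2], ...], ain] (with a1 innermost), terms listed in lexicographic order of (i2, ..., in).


equal: each reduces to [[a1, a2], a3] - [[a1, a3], a2]

In normal form, the first expression is [[a1, a2], a3] - [[a1, a3], a2]
In normal form, the second expression is [[a1, a2], a3] - [[a1, a3], a2]
Both agree, so they are equal.


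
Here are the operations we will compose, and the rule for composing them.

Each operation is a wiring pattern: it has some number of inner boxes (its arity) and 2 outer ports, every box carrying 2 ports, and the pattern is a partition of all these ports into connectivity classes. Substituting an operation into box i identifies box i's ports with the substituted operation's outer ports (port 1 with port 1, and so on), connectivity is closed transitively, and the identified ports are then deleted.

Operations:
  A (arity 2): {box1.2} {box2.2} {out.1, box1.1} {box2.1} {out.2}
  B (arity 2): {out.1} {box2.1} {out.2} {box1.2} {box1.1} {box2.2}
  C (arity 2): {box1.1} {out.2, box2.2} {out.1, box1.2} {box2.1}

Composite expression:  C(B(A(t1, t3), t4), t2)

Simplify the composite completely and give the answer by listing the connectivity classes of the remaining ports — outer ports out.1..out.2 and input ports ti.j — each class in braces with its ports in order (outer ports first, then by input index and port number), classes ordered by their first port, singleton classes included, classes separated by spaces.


{out.1} {out.2, t2.2} {t1.1} {t1.2} {t2.1} {t3.1} {t3.2} {t4.1} {t4.2}

Substituting into C glues patterns; closure does the rest.
the subtree at A composes to {out.1, t1.1} {out.2} {t1.2} {t3.1} {t3.2} on (t1, t3); out.j = own outer ports
the subtree at B composes to {out.1} {out.2} {t1.1} {t1.2} {t3.1} {t3.2} {t4.1} {t4.2} on (t1, t3, t4); out.j = own outer ports
the subtree at C composes to {out.1} {out.2, t2.2} {t1.1} {t1.2} {t2.1} {t3.1} {t3.2} {t4.1} {t4.2} on (t1, t3, t4, t2); out.j = own outer ports


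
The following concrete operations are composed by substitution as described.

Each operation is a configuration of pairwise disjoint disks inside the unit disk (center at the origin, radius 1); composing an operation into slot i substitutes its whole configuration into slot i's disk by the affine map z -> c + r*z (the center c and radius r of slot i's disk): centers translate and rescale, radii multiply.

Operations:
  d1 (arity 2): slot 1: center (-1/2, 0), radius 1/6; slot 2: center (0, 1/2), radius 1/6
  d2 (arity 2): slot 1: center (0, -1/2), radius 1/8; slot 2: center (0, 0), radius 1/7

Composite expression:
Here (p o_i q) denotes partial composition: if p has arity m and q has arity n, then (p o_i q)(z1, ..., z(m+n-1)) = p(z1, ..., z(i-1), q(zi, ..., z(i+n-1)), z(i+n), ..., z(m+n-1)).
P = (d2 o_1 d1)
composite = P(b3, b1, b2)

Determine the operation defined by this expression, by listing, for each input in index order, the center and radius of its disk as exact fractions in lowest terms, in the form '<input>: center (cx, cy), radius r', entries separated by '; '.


Each b-disk chains the slot maps above it in d2; radii multiply.
b3: after 2 affine steps, its disk has center (-1/16, -1/2), radius 1/48
b1: after 2 affine steps, its disk has center (0, -7/16), radius 1/48
b2: after 1 affine step, its disk has center (0, 0), radius 1/7

b1: center (0, -7/16), radius 1/48; b2: center (0, 0), radius 1/7; b3: center (-1/16, -1/2), radius 1/48


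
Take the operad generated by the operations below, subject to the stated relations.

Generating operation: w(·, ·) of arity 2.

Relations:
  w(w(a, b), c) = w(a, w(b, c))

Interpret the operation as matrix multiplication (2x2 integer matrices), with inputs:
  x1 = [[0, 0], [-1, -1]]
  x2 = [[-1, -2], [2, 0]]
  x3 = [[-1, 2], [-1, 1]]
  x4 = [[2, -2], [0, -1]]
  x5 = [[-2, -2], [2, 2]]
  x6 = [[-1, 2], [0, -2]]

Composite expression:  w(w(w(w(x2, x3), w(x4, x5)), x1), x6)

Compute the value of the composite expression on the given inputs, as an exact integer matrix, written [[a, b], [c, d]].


w(x2, x3) = [[3, -4], [-2, 4]]
w(x4, x5) = [[-8, -8], [-2, -2]]
w(w(x2, x3), w(x4, x5)) = [[-16, -16], [8, 8]]
w(w(w(x2, x3), w(x4, x5)), x1) = [[16, 16], [-8, -8]]
w(w(w(w(x2, x3), w(x4, x5)), x1), x6) = [[-16, 0], [8, 0]]

[[-16, 0], [8, 0]]


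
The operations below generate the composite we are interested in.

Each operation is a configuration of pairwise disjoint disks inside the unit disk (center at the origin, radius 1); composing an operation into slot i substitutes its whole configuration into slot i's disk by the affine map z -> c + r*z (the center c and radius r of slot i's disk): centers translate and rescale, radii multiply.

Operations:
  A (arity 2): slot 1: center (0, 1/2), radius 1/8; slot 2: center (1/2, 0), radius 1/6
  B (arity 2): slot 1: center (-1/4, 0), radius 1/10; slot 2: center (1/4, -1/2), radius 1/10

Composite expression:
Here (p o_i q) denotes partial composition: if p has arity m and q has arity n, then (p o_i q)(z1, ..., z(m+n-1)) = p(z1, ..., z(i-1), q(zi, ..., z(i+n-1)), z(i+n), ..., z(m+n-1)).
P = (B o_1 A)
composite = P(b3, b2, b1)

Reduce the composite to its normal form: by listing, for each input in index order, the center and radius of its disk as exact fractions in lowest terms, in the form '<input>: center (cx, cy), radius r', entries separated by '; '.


b1: center (1/4, -1/2), radius 1/10; b2: center (-1/5, 0), radius 1/60; b3: center (-1/4, 1/20), radius 1/80

Nesting under B composes maps z -> c + r*z down each b-path.
tracing b3 down its 2-map path: center (-1/4, 1/20), radius 1/80
tracing b2 down its 2-map path: center (-1/5, 0), radius 1/60
tracing b1 down its 1-map path: center (1/4, -1/2), radius 1/10


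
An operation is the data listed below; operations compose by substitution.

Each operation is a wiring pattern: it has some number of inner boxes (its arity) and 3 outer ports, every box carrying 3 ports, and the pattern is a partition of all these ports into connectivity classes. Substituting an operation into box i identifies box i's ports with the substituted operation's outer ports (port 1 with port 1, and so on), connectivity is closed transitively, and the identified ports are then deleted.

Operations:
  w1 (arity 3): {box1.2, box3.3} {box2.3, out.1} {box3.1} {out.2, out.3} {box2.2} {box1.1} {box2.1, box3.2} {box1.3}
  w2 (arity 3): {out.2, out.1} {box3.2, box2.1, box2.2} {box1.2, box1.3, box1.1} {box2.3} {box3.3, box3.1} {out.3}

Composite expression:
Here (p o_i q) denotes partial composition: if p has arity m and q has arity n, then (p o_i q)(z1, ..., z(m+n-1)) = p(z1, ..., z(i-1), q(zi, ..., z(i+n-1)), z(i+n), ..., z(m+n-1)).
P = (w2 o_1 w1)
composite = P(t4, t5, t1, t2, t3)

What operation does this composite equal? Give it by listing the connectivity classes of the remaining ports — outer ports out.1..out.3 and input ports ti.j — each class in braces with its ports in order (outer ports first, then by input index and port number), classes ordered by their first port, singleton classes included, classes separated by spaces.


{out.1, out.2} {out.3} {t1.1} {t1.2, t5.1} {t1.3, t4.2} {t2.1, t2.2, t3.2} {t2.3} {t3.1, t3.3} {t4.1} {t4.3} {t5.2} {t5.3}

Connectivity passes through glued w2-boundaries; trace each wire chain.
w1 over (t4, t5, t1) gives {out.1, t5.3} {out.2, out.3} {t1.1} {t1.2, t5.1} {t1.3, t4.2} {t4.1} {t4.3} {t5.2}, out.j being that stage's outer ports
w2 over (t4, t5, t1, t2, t3) gives {out.1, out.2} {out.3} {t1.1} {t1.2, t5.1} {t1.3, t4.2} {t2.1, t2.2, t3.2} {t2.3} {t3.1, t3.3} {t4.1} {t4.3} {t5.2} {t5.3}, out.j being that stage's outer ports


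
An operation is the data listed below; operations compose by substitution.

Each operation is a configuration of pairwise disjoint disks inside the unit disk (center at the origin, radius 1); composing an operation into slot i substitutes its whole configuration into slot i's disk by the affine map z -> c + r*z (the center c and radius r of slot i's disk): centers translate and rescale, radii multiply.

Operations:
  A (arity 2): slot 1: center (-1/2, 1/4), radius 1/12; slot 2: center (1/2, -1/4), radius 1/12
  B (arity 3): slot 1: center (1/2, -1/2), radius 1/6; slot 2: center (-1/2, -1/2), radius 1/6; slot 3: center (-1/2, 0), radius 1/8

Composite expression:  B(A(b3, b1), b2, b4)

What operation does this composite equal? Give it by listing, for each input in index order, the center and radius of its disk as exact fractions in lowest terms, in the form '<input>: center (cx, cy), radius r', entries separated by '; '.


b1: center (7/12, -13/24), radius 1/72; b2: center (-1/2, -1/2), radius 1/6; b3: center (5/12, -11/24), radius 1/72; b4: center (-1/2, 0), radius 1/8

Only the slot chain above each b matters under B; compose those maps.
input b3: composing its 2 substitution steps yields center (5/12, -11/24), radius 1/72
input b1: composing its 2 substitution steps yields center (7/12, -13/24), radius 1/72
input b2: composing its 1 substitution step yields center (-1/2, -1/2), radius 1/6
input b4: composing its 1 substitution step yields center (-1/2, 0), radius 1/8


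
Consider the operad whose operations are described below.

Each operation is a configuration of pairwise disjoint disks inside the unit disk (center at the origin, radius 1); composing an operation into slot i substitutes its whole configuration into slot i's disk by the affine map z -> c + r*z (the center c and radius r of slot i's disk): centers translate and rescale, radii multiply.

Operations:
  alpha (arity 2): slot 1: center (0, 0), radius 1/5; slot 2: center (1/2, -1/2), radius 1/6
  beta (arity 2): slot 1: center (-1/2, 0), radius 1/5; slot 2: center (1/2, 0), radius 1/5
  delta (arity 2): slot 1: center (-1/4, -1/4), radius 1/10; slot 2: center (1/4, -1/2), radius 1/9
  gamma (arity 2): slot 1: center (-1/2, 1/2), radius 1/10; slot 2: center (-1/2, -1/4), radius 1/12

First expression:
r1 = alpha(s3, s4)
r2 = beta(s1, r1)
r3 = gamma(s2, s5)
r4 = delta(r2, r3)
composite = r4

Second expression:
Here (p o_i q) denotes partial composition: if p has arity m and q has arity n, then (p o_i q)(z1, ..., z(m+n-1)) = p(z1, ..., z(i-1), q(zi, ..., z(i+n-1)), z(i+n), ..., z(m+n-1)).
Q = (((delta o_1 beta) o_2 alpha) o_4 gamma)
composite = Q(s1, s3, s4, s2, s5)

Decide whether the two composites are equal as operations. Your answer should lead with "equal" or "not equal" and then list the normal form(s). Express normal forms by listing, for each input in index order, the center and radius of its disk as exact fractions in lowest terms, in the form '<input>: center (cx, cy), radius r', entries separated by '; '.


equal: each reduces to s1: center (-3/10, -1/4), radius 1/50; s2: center (7/36, -4/9), radius 1/90; s3: center (-1/5, -1/4), radius 1/250; s4: center (-19/100, -13/50), radius 1/300; s5: center (7/36, -19/36), radius 1/108

The first expression, normalized: s1: center (-3/10, -1/4), radius 1/50; s2: center (7/36, -4/9), radius 1/90; s3: center (-1/5, -1/4), radius 1/250; s4: center (-19/100, -13/50), radius 1/300; s5: center (7/36, -19/36), radius 1/108
The second expression, normalized: s1: center (-3/10, -1/4), radius 1/50; s2: center (7/36, -4/9), radius 1/90; s3: center (-1/5, -1/4), radius 1/250; s4: center (-19/100, -13/50), radius 1/300; s5: center (7/36, -19/36), radius 1/108
Both agree, so they are equal.


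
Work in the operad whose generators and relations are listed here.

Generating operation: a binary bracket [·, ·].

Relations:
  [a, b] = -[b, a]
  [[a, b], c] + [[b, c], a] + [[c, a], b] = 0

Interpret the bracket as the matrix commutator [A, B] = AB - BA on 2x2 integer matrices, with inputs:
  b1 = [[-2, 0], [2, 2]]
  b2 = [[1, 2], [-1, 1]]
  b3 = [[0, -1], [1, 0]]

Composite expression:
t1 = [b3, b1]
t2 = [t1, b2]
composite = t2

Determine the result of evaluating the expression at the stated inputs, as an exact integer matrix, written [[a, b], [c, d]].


[[12, -8], [-4, -12]]


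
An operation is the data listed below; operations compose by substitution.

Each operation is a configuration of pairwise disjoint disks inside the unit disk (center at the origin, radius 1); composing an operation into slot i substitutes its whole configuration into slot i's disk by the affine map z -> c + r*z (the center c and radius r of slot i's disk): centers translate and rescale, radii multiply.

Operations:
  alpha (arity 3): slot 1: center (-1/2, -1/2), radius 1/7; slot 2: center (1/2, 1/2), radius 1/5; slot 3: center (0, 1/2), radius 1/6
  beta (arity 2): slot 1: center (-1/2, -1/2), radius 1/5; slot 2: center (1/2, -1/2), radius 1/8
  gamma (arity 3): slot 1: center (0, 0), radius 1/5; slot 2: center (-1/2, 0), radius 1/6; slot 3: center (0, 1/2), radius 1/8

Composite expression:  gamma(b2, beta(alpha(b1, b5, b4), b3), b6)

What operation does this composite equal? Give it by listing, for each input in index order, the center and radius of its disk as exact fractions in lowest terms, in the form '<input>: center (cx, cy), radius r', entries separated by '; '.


b1: center (-3/5, -1/10), radius 1/210; b2: center (0, 0), radius 1/5; b3: center (-5/12, -1/12), radius 1/48; b4: center (-7/12, -1/15), radius 1/180; b5: center (-17/30, -1/15), radius 1/150; b6: center (0, 1/2), radius 1/8

Affine substitution under gamma: radii multiply and b-centers shift.
input b2: composing its 1 substitution step yields center (0, 0), radius 1/5
input b1: composing its 3 substitution steps yields center (-3/5, -1/10), radius 1/210
input b5: composing its 3 substitution steps yields center (-17/30, -1/15), radius 1/150
input b4: composing its 3 substitution steps yields center (-7/12, -1/15), radius 1/180
input b3: composing its 2 substitution steps yields center (-5/12, -1/12), radius 1/48
input b6: composing its 1 substitution step yields center (0, 1/2), radius 1/8


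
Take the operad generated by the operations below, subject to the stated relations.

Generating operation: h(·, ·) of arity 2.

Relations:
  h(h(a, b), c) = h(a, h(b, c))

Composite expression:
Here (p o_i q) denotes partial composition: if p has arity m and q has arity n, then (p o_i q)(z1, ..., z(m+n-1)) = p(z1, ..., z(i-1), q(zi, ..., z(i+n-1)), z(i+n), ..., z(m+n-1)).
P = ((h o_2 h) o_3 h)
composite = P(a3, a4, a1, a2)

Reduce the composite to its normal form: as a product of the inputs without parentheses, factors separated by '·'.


a3 · a4 · a1 · a2

Associativity of h dissolves the nesting; only the a-input order survives.
h(a1, a2) reduces to a1 · a2
h(a4, h(a1, a2)) reduces to a4 · a1 · a2
h(a3, h(a4, h(a1, a2))) reduces to a3 · a4 · a1 · a2


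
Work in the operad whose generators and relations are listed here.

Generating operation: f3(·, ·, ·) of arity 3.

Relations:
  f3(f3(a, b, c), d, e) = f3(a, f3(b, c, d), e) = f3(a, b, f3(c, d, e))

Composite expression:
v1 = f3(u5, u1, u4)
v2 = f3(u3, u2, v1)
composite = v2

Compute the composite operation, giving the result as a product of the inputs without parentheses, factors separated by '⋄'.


Every regrouping of f3 is equal, so read the u-inputs in written order.
f3(u5, u1, u4) spells out as u5 ⋄ u1 ⋄ u4
f3(u3, u2, f3(u5, u1, u4)) spells out as u3 ⋄ u2 ⋄ u5 ⋄ u1 ⋄ u4

u3 ⋄ u2 ⋄ u5 ⋄ u1 ⋄ u4


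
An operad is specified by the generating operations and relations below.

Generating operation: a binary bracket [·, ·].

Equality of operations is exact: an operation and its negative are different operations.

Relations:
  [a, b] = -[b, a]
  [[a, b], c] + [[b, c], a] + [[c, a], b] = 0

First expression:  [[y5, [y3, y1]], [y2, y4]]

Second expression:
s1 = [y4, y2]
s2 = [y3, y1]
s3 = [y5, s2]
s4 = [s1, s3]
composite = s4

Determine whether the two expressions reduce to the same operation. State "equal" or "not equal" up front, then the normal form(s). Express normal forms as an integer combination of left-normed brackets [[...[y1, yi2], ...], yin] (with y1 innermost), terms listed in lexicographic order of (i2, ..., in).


equal; both compose to [[[[y1, y3], y5], y2], y4] - [[[[y1, y3], y5], y4], y2]

The first expression, normalized: [[[[y1, y3], y5], y2], y4] - [[[[y1, y3], y5], y4], y2]
The second expression, normalized: [[[[y1, y3], y5], y2], y4] - [[[[y1, y3], y5], y4], y2]
The normal forms match — equal.


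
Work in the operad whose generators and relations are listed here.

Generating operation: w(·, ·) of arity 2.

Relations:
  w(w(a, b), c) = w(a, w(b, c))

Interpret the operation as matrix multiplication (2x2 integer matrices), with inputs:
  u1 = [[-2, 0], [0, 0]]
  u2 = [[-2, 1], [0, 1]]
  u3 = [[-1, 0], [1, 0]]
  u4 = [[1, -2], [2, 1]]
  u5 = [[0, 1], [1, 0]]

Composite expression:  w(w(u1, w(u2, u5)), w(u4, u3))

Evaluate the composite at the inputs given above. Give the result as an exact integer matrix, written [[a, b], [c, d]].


w(u2, u5) = [[1, -2], [1, 0]]
w(u1, w(u2, u5)) = [[-2, 4], [0, 0]]
w(u4, u3) = [[-3, 0], [-1, 0]]
w(w(u1, w(u2, u5)), w(u4, u3)) = [[2, 0], [0, 0]]

[[2, 0], [0, 0]]


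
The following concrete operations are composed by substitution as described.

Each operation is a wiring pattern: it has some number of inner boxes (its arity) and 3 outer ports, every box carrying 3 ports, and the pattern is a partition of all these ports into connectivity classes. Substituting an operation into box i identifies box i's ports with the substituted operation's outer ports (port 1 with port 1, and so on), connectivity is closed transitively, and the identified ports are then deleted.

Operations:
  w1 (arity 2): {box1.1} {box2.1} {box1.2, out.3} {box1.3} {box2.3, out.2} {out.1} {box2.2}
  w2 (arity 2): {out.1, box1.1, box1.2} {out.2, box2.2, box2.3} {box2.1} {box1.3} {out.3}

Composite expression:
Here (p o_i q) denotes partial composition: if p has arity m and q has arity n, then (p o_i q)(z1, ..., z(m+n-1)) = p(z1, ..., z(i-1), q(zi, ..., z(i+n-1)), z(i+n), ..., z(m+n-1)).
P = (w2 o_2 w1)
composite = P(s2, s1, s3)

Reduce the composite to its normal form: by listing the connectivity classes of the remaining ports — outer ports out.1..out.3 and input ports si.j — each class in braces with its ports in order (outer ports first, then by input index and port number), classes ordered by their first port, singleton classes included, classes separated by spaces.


Two ports join when wires chain via w2-identified ports.
stage w1: inputs (s1, s3), connectivity {out.1} {out.2, s3.3} {out.3, s1.2} {s1.1} {s1.3} {s3.1} {s3.2}, out.j its boundary
stage w2: inputs (s2, s1, s3), connectivity {out.1, s2.1, s2.2} {out.2, s1.2, s3.3} {out.3} {s1.1} {s1.3} {s2.3} {s3.1} {s3.2}, out.j its boundary

{out.1, s2.1, s2.2} {out.2, s1.2, s3.3} {out.3} {s1.1} {s1.3} {s2.3} {s3.1} {s3.2}


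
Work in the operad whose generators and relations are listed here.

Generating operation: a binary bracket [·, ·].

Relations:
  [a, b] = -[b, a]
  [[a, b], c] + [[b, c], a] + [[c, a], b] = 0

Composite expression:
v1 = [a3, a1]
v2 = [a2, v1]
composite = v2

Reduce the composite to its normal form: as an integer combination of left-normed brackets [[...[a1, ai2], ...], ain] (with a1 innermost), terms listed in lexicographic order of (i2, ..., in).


[[a1, a3], a2]

Expand each bracket as ab - ba; the a1-initial words give the coefficients.
Composite bracket: [a2, [a3, a1]]
The bracket unfolds into 4 signed words via [a, b] = ab - ba (2^2 = 4).
Words beginning with a1 determine it all:
  sign of a1a3a2 is +1, so it contributes +[[a1, a3], a2]


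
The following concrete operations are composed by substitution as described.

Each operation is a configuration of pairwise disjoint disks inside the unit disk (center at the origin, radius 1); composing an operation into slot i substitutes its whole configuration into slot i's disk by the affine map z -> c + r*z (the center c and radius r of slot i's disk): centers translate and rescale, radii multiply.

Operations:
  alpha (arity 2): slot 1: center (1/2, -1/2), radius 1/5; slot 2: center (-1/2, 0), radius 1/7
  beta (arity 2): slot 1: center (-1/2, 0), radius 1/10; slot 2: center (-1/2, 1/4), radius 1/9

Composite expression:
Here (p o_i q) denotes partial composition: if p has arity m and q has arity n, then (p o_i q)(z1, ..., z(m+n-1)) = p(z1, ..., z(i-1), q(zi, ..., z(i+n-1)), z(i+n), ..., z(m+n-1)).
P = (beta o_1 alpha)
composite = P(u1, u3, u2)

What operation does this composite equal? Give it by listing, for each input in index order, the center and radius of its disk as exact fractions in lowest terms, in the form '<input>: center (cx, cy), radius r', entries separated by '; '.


u1: center (-9/20, -1/20), radius 1/50; u2: center (-1/2, 1/4), radius 1/9; u3: center (-11/20, 0), radius 1/70

Only the slot chain above each u matters under beta; compose those maps.
u1: after 2 affine steps, its disk has center (-9/20, -1/20), radius 1/50
u3: after 2 affine steps, its disk has center (-11/20, 0), radius 1/70
u2: after 1 affine step, its disk has center (-1/2, 1/4), radius 1/9


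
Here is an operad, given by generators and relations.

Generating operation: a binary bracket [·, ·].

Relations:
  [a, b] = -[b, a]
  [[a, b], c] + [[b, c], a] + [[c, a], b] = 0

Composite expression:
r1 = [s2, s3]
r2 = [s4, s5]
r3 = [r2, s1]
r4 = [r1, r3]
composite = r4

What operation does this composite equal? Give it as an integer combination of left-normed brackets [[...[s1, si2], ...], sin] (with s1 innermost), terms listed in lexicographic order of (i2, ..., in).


[[[[s1, s4], s5], s2], s3] - [[[[s1, s4], s5], s3], s2] - [[[[s1, s5], s4], s2], s3] + [[[[s1, s5], s4], s3], s2]

Expand each bracket as ab - ba; the s1-initial words give the coefficients.
Composite bracket: [[s2, s3], [[s4, s5], s1]]
Each bracket splits as ab - ba, giving 16 signed words (2^4 = 16).
Words beginning with s1 determine it all:
  word s1s4s5s2s3 has sign +1, contributing +[[[[s1, s4], s5], s2], s3]
  word s1s4s5s3s2 has sign -1, contributing -[[[[s1, s4], s5], s3], s2]
  word s1s5s4s2s3 has sign -1, contributing -[[[[s1, s5], s4], s2], s3]
  word s1s5s4s3s2 has sign +1, contributing +[[[[s1, s5], s4], s3], s2]


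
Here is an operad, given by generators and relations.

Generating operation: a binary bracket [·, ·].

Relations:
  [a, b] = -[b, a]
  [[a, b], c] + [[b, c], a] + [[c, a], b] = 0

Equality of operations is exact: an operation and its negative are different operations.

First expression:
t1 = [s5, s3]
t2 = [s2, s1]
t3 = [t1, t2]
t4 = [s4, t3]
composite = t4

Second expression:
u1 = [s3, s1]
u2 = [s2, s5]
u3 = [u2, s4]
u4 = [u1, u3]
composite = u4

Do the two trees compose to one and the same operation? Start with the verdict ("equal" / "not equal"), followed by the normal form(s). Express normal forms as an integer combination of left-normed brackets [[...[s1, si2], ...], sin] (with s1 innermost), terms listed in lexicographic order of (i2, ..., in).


not equal: they reduce to [[[[s1, s2], s3], s5], s4] - [[[[s1, s2], s5], s3], s4] and -[[[[s1, s3], s2], s5], s4] + [[[[s1, s3], s4], s2], s5] - [[[[s1, s3], s4], s5], s2] + [[[[s1, s3], s5], s2], s4]


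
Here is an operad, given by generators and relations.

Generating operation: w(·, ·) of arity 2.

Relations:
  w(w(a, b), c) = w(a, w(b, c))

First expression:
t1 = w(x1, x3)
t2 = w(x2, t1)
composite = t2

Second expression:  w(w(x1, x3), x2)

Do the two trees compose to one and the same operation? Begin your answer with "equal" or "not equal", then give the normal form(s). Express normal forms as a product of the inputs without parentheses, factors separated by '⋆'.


not equal; first: x2 ⋆ x1 ⋆ x3; second: x1 ⋆ x3 ⋆ x2


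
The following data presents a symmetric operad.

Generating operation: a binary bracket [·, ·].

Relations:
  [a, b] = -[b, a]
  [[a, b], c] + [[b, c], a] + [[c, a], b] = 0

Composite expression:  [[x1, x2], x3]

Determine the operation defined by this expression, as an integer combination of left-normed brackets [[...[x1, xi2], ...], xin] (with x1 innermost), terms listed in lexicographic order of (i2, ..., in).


Expand each bracket as ab - ba; the x1-initial words give the coefficients.
Composite bracket: [[x1, x2], x3]
Applying ab - ba throughout gives 4 signed words (2^2 = 4).
Coefficients come from the x1-initial words:
  x1x2x3 (sign +1) contributes +[[x1, x2], x3]

[[x1, x2], x3]


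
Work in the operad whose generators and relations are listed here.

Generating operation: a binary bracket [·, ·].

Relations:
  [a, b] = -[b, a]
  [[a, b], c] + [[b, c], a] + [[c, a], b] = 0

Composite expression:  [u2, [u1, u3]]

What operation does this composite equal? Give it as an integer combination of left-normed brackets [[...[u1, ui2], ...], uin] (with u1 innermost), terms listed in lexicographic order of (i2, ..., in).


-[[u1, u3], u2]


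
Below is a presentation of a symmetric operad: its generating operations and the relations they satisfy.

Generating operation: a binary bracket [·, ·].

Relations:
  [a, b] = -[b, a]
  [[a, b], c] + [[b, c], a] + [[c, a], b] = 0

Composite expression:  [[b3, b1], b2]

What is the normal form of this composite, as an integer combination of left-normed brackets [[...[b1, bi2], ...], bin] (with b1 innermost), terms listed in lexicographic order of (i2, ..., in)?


-[[b1, b3], b2]

A multilinear Lie element is pinned by b1-initial words (b1 innermost).
Composite bracket: [[b3, b1], b2]
Expanding via [a, b] = ab - ba: 4 signed words (2^2 = 4).
Only words starting with b1 matter:
  from b1b3b2, sign -1: term -[[b1, b3], b2]


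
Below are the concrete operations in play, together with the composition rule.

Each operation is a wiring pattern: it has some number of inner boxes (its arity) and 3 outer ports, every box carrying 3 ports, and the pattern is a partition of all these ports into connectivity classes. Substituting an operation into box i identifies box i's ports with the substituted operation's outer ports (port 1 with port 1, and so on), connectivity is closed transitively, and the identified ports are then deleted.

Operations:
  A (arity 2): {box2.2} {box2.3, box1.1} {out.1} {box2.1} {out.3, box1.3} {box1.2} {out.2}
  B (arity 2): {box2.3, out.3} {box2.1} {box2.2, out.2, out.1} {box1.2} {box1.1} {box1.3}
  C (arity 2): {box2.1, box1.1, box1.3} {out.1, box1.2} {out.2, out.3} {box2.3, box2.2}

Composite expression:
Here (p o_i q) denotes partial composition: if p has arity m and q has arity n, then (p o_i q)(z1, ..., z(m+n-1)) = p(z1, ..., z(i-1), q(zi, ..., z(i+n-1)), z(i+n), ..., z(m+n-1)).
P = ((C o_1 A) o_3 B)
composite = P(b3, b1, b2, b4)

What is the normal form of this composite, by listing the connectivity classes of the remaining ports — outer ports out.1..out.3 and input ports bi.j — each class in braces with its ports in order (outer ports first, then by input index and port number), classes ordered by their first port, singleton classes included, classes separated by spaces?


Treat the ports identified at C as solder joints: merge, then drop.
composing A on (b3, b1), with out.j its own outer ports: {out.1} {out.2} {out.3, b3.3} {b1.1} {b1.2} {b1.3, b3.1} {b3.2}
composing B on (b2, b4), with out.j its own outer ports: {out.1, out.2, b4.2} {out.3, b4.3} {b2.1} {b2.2} {b2.3} {b4.1}
composing C on (b3, b1, b2, b4), with out.j its own outer ports: {out.1} {out.2, out.3} {b1.1} {b1.2} {b1.3, b3.1} {b2.1} {b2.2} {b2.3} {b3.2} {b3.3, b4.2, b4.3} {b4.1}

{out.1} {out.2, out.3} {b1.1} {b1.2} {b1.3, b3.1} {b2.1} {b2.2} {b2.3} {b3.2} {b3.3, b4.2, b4.3} {b4.1}


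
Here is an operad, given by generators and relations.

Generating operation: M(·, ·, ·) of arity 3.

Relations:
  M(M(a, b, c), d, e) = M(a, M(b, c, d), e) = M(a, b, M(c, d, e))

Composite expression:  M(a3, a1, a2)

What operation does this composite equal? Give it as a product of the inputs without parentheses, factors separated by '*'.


Associativity of M dissolves the nesting; only the a-input order survives.
M(a3, a1, a2) reduces to a3 * a1 * a2

a3 * a1 * a2


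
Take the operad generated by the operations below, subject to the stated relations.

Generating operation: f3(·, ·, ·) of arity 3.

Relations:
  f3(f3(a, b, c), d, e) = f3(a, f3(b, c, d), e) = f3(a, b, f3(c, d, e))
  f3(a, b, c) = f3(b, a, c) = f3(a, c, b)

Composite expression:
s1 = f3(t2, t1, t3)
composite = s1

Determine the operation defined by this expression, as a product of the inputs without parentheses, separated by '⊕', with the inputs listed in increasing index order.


Any arrangement under f3 is one operation, so sort the t-inputs.
f3(t2, t1, t3) unparenthesizes to t2 ⊕ t1 ⊕ t3
commutativity sorts the factors: t1 ⊕ t2 ⊕ t3

t1 ⊕ t2 ⊕ t3


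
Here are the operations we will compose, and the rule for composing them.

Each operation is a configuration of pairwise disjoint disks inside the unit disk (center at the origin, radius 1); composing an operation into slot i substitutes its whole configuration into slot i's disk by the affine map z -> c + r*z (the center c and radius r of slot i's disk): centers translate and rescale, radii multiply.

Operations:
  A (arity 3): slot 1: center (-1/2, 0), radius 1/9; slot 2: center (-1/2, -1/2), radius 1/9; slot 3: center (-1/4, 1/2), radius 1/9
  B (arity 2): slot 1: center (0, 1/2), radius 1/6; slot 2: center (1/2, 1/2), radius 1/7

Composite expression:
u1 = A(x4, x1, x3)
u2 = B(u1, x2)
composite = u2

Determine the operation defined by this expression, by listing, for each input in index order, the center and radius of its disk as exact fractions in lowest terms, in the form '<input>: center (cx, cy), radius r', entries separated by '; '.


x1: center (-1/12, 5/12), radius 1/54; x2: center (1/2, 1/2), radius 1/7; x3: center (-1/24, 7/12), radius 1/54; x4: center (-1/12, 1/2), radius 1/54

Each x-disk chains the slot maps above it in B; radii multiply.
input x4: composing its 2 substitution steps yields center (-1/12, 1/2), radius 1/54
input x1: composing its 2 substitution steps yields center (-1/12, 5/12), radius 1/54
input x3: composing its 2 substitution steps yields center (-1/24, 7/12), radius 1/54
input x2: composing its 1 substitution step yields center (1/2, 1/2), radius 1/7


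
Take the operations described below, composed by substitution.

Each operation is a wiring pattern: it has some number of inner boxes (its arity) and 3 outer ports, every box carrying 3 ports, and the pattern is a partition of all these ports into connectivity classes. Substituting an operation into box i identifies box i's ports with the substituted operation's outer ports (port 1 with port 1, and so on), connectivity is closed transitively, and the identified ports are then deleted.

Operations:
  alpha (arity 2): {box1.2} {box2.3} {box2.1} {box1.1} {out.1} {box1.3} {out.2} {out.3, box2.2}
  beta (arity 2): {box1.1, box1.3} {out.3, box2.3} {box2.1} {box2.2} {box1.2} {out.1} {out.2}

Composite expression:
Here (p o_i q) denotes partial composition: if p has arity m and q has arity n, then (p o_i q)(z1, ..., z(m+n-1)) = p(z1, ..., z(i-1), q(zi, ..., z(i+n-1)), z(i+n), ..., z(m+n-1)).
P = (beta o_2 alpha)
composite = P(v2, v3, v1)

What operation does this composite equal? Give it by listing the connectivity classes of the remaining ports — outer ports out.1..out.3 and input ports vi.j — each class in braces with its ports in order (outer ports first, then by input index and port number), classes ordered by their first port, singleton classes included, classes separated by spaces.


Treat the ports identified at beta as solder joints: merge, then drop.
through alpha, on inputs (v3, v1): {out.1} {out.2} {out.3, v1.2} {v1.1} {v1.3} {v3.1} {v3.2} {v3.3} (out.j = stage outer ports)
through beta, on inputs (v2, v3, v1): {out.1} {out.2} {out.3, v1.2} {v1.1} {v1.3} {v2.1, v2.3} {v2.2} {v3.1} {v3.2} {v3.3} (out.j = stage outer ports)

{out.1} {out.2} {out.3, v1.2} {v1.1} {v1.3} {v2.1, v2.3} {v2.2} {v3.1} {v3.2} {v3.3}


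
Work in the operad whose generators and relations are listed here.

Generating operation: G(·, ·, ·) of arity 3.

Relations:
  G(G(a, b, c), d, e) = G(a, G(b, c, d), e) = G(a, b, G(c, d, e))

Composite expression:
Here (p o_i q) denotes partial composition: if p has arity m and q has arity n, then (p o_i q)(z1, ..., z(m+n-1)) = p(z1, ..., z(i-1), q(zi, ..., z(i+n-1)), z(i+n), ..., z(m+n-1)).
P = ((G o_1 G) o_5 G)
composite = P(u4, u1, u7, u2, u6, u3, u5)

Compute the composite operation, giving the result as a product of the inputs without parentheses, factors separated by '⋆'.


u4 ⋆ u1 ⋆ u7 ⋆ u2 ⋆ u6 ⋆ u3 ⋆ u5

Associativity of G dissolves the nesting; only the u-input order survives.
G(u4, u1, u7) linearizes to u4 ⋆ u1 ⋆ u7
G(u6, u3, u5) linearizes to u6 ⋆ u3 ⋆ u5
G(G(u4, u1, u7), u2, G(u6, u3, u5)) linearizes to u4 ⋆ u1 ⋆ u7 ⋆ u2 ⋆ u6 ⋆ u3 ⋆ u5
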